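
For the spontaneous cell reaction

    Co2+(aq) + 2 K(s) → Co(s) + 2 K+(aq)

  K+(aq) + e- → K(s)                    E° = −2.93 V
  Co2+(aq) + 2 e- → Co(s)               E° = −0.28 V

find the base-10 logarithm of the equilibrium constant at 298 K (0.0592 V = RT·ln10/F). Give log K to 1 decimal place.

log K = 89.5

The Co²⁺/Co couple is reduced (cathode); E°cell = −0.28 − (−2.93) = +2.65 V with n = 2.
At equilibrium E = 0, so log K = nE°cell / 0.0592 = (2)(+2.65) / 0.0592 = 89.5.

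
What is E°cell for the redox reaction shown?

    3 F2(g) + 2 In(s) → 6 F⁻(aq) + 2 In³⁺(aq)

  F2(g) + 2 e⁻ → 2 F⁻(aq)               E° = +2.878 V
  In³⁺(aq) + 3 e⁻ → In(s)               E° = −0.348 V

+3.226 V

In the reaction as written, F2(g) is reduced (cathode) and In³⁺(aq) is produced by oxidation at the anode.
E°cell = E°(cathode) − E°(anode) = +2.878 − (−0.348) = +3.226 V.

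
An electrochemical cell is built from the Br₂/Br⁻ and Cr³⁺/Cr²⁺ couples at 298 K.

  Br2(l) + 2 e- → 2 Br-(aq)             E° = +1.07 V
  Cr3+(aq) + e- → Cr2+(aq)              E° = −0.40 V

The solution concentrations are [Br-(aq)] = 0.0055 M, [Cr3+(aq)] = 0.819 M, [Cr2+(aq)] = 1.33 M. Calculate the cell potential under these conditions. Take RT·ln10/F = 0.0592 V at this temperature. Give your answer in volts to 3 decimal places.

+1.616 V

The Br₂/Br⁻ couple has the more positive E°, so it is the cathode; Cr³⁺/Cr²⁺ is the anode.
The standard potential is +1.07 − (−0.40) = +1.47 V and the balanced reaction transfers n = 2 electrons.
The balanced reaction is Br2(l) + 2 Cr2+(aq) → 2 Br-(aq) + 2 Cr3+(aq), so Q = ([Br-(aq)]^2·[Cr3+(aq)]^2) / [Cr2+(aq)]^2 = 1.15×10^−5 and log Q = −4.940.
E = E° − (0.0592/n)·log Q = +1.47 − (0.0592/2)(−4.940) = +1.616 V.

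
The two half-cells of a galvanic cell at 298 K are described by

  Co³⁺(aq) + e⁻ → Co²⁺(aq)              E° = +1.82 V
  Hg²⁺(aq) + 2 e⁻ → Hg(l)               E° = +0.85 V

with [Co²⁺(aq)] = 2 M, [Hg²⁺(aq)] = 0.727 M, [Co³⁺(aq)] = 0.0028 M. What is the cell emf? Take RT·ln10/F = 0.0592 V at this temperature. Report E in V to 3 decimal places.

The Co³⁺/Co²⁺ couple has the more positive E°, so it is the cathode; Hg²⁺/Hg is the anode.
E°cell = +1.82 − (+0.85) = +0.97 V, with n = 2 electrons transferred.
The balanced reaction is 2 Co³⁺(aq) + Hg(l) → 2 Co²⁺(aq) + Hg²⁺(aq), so Q = ([Co²⁺(aq)]^2·[Hg²⁺(aq)]) / [Co³⁺(aq)]^2 = 3.71×10^5 and log Q = 5.569.
By the Nernst equation, E = +0.97 − (0.0592/2)·(5.569) = +0.805 V.

+0.805 V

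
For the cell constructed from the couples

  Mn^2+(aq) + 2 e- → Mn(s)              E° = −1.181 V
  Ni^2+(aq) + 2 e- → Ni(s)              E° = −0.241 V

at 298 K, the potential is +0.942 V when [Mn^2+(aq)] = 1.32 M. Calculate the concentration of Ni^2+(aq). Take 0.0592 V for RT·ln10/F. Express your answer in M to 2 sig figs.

1.5 M

With Ni²⁺/Ni at the cathode and Mn²⁺/Mn at the anode, E°cell = −0.241 − (−1.181) = +0.940 V (n = 2).
Rearranging E = E° − (0.0592/n)·log Q gives log Q = 2(+0.940 − (+0.942))/0.0592 = −0.068.
The balanced reaction is Ni^2+(aq) + Mn(s) → Ni(s) + Mn^2+(aq), so Q = [Mn^2+(aq)] / [Ni^2+(aq)].
Isolating [Ni^2+(aq)] in Q = 10^{−0.068} yields log [Ni^2+(aq)] = 0.189, i.e. 1.5 M.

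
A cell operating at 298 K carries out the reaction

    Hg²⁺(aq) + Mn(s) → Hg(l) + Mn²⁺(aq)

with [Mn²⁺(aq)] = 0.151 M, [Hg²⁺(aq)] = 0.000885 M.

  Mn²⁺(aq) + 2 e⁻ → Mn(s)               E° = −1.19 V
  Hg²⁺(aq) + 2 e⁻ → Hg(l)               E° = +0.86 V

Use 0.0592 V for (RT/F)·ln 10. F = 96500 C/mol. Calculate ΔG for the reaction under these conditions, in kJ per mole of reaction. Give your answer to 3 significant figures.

−383 kJ/mol

The standard cell potential is +0.86 − (−1.19) = +2.05 V, with n = 2 electrons in the balanced equation.
Here Q = [Mn²⁺(aq)] / [Hg²⁺(aq)] = 171 (log Q = 2.232), giving E = +2.05 − (0.0592/2)·(2.232) = +1.9839 V.
Then ΔG = −nFE = −2 × 96500 × +1.9839 J/mol = −383 kJ/mol.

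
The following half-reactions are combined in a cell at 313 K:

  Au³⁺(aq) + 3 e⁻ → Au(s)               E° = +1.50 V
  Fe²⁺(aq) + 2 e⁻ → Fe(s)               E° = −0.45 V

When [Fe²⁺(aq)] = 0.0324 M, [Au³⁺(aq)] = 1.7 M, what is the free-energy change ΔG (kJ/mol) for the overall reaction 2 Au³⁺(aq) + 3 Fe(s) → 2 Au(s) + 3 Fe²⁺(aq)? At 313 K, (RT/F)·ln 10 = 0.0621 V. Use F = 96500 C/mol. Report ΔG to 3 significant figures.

−1160 kJ/mol

The standard cell potential is +1.50 − (−0.45) = +1.95 V, with n = 6 electrons in the balanced equation.
Q = [Fe²⁺(aq)]^3 / [Au³⁺(aq)]^2 = 1.18×10^−5, so log Q = −4.929 and E = +1.95 − (0.0621/6)(−4.929) = +2.0010 V.
Finally ΔG = −nFE = −(6)(96500 C/mol)(+2.0010 V) = −1160 kJ/mol.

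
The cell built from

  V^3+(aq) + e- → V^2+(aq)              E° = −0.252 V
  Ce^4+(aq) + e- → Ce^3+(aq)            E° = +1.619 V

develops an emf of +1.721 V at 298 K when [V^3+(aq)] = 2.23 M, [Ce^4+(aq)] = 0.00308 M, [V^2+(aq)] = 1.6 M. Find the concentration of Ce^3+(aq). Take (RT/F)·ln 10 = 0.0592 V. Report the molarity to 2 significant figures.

With Ce⁴⁺/Ce³⁺ at the cathode and V³⁺/V²⁺ at the anode, E°cell = +1.619 − (−0.252) = +1.871 V (n = 1).
Rearranging E = E° − (0.0592/n)·log Q gives log Q = 1(+1.871 − (+1.721))/0.0592 = 2.534.
Balancing electrons gives Ce^4+(aq) + V^2+(aq) → Ce^3+(aq) + V^3+(aq); thus Q = ([Ce^3+(aq)]·[V^3+(aq)]) / ([Ce^4+(aq)]·[V^2+(aq)]).
Solving for the unknown gives log [Ce^3+(aq)] = −0.122, so [Ce^3+(aq)] ≈ 0.76 M.

0.76 M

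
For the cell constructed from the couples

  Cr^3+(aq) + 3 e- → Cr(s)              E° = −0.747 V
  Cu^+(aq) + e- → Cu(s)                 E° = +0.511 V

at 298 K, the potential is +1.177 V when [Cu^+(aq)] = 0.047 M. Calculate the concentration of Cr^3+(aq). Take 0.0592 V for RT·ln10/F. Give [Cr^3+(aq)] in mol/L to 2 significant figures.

1.3 M

Cu⁺/Cu is the cathode (higher E°); E°cell = +0.511 − (−0.747) = +1.258 V with n = 3.
Since E = E° − (0.0592/n)·log Q, log Q = n(E° − E)/0.0592 = 4.105.
For 3 Cu^+(aq) + Cr(s) → 3 Cu(s) + Cr^3+(aq), the reaction quotient is Q = [Cr^3+(aq)] / [Cu^+(aq)]^3.
Isolating [Cr^3+(aq)] in Q = 10^{4.105} yields log [Cr^3+(aq)] = 0.121, i.e. 1.3 M.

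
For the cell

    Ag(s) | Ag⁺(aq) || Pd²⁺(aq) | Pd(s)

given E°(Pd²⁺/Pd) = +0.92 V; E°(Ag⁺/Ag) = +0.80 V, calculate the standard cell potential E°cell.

+0.12 V

By convention the left-hand electrode in cell notation is the anode (oxidation) and the right-hand electrode is the cathode (reduction).
E°cell = E°(right) − E°(left) = +0.92 − (+0.80) = +0.12 V.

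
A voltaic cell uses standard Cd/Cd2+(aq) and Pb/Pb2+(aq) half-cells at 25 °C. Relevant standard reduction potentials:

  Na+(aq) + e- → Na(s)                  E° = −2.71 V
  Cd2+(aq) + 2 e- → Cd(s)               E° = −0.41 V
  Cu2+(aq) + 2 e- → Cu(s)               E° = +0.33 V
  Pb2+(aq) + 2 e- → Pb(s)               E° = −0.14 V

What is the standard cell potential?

The Pb²⁺/Pb couple has the higher E°, so Pb ion is reduced (cathode) and Cd is oxidized (anode).
E°cell = E°(cathode) − E°(anode) = −0.14 − (−0.41) = +0.27 V.

+0.27 V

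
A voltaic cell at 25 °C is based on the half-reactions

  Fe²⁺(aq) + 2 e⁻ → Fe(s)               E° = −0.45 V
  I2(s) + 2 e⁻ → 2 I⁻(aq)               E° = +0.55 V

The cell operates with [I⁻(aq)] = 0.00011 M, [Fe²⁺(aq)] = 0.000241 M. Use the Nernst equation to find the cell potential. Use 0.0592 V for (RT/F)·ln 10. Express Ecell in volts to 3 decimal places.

Since E°(I₂/I⁻) > E°(Fe²⁺/Fe), I₂/I⁻ serves as the cathode.
E°cell = +0.55 − (−0.45) = +1.00 V, with n = 2 electrons transferred.
Balancing gives I2(s) + Fe(s) → 2 I⁻(aq) + Fe²⁺(aq); hence Q = [I⁻(aq)]^2·[Fe²⁺(aq)] = 2.92×10^−12 (log Q = −11.535).
By the Nernst equation, E = +1.00 − (0.0592/2)·(−11.535) = +1.341 V.

+1.341 V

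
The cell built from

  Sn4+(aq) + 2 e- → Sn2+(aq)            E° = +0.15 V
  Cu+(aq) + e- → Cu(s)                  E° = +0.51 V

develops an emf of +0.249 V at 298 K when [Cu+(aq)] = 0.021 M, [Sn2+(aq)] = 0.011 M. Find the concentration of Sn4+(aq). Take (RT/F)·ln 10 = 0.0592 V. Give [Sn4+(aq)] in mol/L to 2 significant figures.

0.027 M

The Cu⁺/Cu couple has the larger reduction potential, so it is the cathode: E°cell = +0.51 − (+0.15) = +0.36 V and n = 2.
From the Nernst equation, log Q = n(E° − E)/0.0592 = 2·(+0.36 − (+0.249))/0.0592 = 3.750.
Balancing electrons gives 2 Cu+(aq) + Sn2+(aq) → 2 Cu(s) + Sn4+(aq); thus Q = [Sn4+(aq)] / ([Cu+(aq)]^2·[Sn2+(aq)]).
Isolating [Sn4+(aq)] in Q = 10^{3.750} yields log [Sn4+(aq)] = −1.564, i.e. 0.027 M.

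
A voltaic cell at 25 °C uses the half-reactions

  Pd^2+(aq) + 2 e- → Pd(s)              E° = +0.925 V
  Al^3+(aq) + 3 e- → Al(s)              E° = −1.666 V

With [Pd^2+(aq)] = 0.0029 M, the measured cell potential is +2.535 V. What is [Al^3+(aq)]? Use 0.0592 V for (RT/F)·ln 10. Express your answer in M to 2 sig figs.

0.11 M

The Pd²⁺/Pd couple has the larger reduction potential, so it is the cathode: E°cell = +0.925 − (−1.666) = +2.591 V and n = 6.
Since E = E° − (0.0592/n)·log Q, log Q = n(E° − E)/0.0592 = 5.676.
The balanced reaction is 3 Pd^2+(aq) + 2 Al(s) → 3 Pd(s) + 2 Al^3+(aq), so Q = [Al^3+(aq)]^2 / [Pd^2+(aq)]^3.
Substituting the known concentrations and solving, log [Al^3+(aq)] = −0.968 and [Al^3+(aq)] = 0.11 M.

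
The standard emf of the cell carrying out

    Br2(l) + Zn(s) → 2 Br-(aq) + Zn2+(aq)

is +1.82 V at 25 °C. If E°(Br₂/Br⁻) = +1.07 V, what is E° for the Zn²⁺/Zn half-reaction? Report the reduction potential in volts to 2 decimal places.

In the reaction as written the Br₂/Br⁻ couple is reduced (cathode) and Zn²⁺/Zn is oxidized (anode), so E°cell = E°(Br₂/Br⁻) − E°(Zn²⁺/Zn).
E°(Zn²⁺/Zn) = E°(cathode) − E°cell = +1.07 − (+1.82) = −0.75 V.

−0.75 V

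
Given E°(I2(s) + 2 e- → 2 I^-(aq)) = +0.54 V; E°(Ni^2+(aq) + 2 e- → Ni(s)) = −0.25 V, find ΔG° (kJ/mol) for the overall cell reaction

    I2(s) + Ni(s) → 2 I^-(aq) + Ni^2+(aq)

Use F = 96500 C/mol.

In the reaction as written I2(s) is reduced, so the I₂/I⁻ couple is the cathode and Ni²⁺/Ni is the anode.
E°cell = +0.54 − (−0.25) = +0.79 V; balancing electrons gives n = 2.
ΔG° = −nFE°cell = −(2)(96500)(+0.79) J/mol = −152 kJ/mol.

−152 kJ/mol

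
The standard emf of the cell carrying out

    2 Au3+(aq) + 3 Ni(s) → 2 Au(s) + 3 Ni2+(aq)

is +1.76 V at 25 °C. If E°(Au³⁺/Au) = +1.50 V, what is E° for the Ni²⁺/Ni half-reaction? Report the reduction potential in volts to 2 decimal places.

−0.26 V

In the reaction as written the Au³⁺/Au couple is reduced (cathode) and Ni²⁺/Ni is oxidized (anode), so E°cell = E°(Au³⁺/Au) − E°(Ni²⁺/Ni).
E°(Ni²⁺/Ni) = E°(cathode) − E°cell = +1.50 − (+1.76) = −0.26 V.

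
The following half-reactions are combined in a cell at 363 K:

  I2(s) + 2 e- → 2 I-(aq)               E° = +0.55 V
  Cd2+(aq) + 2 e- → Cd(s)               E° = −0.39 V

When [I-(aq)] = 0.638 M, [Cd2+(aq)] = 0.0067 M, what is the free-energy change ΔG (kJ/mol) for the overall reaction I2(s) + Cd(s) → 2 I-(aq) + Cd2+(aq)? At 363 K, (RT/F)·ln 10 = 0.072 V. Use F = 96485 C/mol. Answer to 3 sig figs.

−199 kJ/mol

With I₂/I⁻ reduced at the cathode, E°cell = +0.55 − (−0.39) = +0.94 V and n = 2.
The reaction quotient is [I-(aq)]^2·[Cd2+(aq)] = 0.00273; by Nernst, E = +0.94 − (0.072/2)(−2.564) = +1.0323 V.
Then ΔG = −nFE = −2 × 96485 × +1.0323 J/mol = −199 kJ/mol.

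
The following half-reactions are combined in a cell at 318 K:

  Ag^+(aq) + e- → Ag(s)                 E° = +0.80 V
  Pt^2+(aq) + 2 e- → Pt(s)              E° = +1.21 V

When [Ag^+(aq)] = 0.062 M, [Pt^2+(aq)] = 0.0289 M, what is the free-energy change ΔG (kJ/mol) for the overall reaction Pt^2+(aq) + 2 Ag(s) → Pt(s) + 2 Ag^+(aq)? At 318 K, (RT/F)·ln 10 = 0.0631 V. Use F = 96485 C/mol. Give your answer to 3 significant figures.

−84.4 kJ/mol

With Pt²⁺/Pt reduced at the cathode, E°cell = +1.21 − (+0.80) = +0.41 V and n = 2.
Q = [Ag^+(aq)]^2 / [Pt^2+(aq)] = 0.133, so log Q = −0.876 and E = +0.41 − (0.0631/2)(−0.876) = +0.4376 V.
ΔG = −nFE = −(2)(96485)(+0.4376) J/mol = −84.4 kJ/mol.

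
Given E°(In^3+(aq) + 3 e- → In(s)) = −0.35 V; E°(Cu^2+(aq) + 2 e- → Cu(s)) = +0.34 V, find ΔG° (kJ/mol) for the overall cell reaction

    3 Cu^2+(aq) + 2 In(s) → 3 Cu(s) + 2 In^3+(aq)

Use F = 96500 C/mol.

−400 kJ/mol

In the reaction as written Cu^2+(aq) is reduced, so the Cu²⁺/Cu couple is the cathode and In³⁺/In is the anode.
E°cell = +0.34 − (−0.35) = +0.69 V; balancing electrons gives n = 6.
ΔG° = −nFE°cell = −(6)(96500)(+0.69) J/mol = −400 kJ/mol.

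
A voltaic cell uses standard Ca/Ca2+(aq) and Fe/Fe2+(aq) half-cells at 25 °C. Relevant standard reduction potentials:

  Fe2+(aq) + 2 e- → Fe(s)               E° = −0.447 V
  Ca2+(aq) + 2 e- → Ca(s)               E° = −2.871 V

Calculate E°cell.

+2.424 V

The Fe²⁺/Fe couple has the higher E°, so Fe ion is reduced (cathode) and Ca is oxidized (anode).
E°cell = E°(cathode) − E°(anode) = −0.447 − (−2.871) = +2.424 V.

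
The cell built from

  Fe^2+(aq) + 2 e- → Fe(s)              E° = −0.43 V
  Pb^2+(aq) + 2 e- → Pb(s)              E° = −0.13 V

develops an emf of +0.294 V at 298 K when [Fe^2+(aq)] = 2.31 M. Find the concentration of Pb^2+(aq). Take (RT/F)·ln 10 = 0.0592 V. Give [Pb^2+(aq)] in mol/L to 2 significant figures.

With Pb²⁺/Pb at the cathode and Fe²⁺/Fe at the anode, E°cell = −0.13 − (−0.43) = +0.30 V (n = 2).
Rearranging E = E° − (0.0592/n)·log Q gives log Q = 2(+0.30 − (+0.294))/0.0592 = 0.203.
For Pb^2+(aq) + Fe(s) → Pb(s) + Fe^2+(aq), the reaction quotient is Q = [Fe^2+(aq)] / [Pb^2+(aq)].
Solving for the unknown gives log [Pb^2+(aq)] = 0.161, so [Pb^2+(aq)] ≈ 1.4 M.

1.4 M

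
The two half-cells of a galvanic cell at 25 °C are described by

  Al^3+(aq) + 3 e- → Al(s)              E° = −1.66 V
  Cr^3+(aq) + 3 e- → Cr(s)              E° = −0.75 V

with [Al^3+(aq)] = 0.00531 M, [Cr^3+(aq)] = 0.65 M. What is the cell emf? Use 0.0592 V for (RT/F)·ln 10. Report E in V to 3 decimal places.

Cr³⁺/Cr is reduced (cathode, E° = −0.75 V) and Al³⁺/Al is oxidized (anode).
E°cell = −0.75 − (−1.66) = +0.91 V, with n = 3 electrons transferred.
For the overall reaction Cr^3+(aq) + Al(s) → Cr(s) + Al^3+(aq), Q = [Al^3+(aq)] / [Cr^3+(aq)] = 0.00817, giving log Q = −2.088.
E = E° − (0.0592/n)·log Q = +0.91 − (0.0592/3)(−2.088) = +0.951 V.

+0.951 V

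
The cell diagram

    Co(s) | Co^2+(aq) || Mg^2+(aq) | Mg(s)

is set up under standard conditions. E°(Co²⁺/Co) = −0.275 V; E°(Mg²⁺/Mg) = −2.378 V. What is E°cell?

−2.103 V

By convention the left-hand electrode in cell notation is the anode (oxidation) and the right-hand electrode is the cathode (reduction).
E°cell = E°(right) − E°(left) = −2.378 − (−0.275) = −2.103 V.
The negative sign shows that, as written, the cell would require an external voltage to drive the reaction.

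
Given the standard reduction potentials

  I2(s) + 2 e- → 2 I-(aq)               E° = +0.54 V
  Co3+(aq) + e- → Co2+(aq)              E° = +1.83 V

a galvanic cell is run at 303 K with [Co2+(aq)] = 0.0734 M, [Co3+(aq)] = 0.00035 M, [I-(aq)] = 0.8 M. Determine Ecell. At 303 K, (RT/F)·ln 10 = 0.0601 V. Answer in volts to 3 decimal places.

+1.145 V

Since E°(Co³⁺/Co²⁺) > E°(I₂/I⁻), Co³⁺/Co²⁺ serves as the cathode.
E°cell = E°cat − E°an = +1.83 − (+0.54) = +1.29 V; n = 2.
Balancing gives 2 Co3+(aq) + 2 I-(aq) → 2 Co2+(aq) + I2(s); hence Q = [Co2+(aq)]^2 / ([Co3+(aq)]^2·[I-(aq)]^2) = 6.87×10^4 (log Q = 4.837).
E = E° − (0.0601/n)·log Q = +1.29 − (0.0601/2)(4.837) = +1.145 V.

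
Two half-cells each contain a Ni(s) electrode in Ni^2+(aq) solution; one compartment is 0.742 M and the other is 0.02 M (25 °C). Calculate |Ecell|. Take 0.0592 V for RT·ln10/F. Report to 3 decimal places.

For a concentration cell E°cell = 0, since both electrodes use the same couple.
The compartment with the higher Ni^2+(aq) concentration (0.742 M) acts as the cathode; ions are reduced there and produced at the dilute (0.02 M) anode.
With n = 2, Ecell = −(0.0592/2)·log([dilute]/[conc]) = −(0.0592/2)·log(0.02/0.742) = +0.046 V.

0.046 V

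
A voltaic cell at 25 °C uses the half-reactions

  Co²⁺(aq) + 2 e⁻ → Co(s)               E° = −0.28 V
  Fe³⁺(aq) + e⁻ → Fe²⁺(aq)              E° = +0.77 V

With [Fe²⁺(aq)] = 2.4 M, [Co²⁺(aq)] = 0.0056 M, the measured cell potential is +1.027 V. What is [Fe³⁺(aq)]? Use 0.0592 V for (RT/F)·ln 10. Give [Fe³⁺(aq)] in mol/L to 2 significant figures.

0.073 M

The Fe³⁺/Fe²⁺ couple has the larger reduction potential, so it is the cathode: E°cell = +0.77 − (−0.28) = +1.05 V and n = 2.
From the Nernst equation, log Q = n(E° − E)/0.0592 = 2·(+1.05 − (+1.027))/0.0592 = 0.777.
The balanced reaction is 2 Fe³⁺(aq) + Co(s) → 2 Fe²⁺(aq) + Co²⁺(aq), so Q = ([Fe²⁺(aq)]^2·[Co²⁺(aq)]) / [Fe³⁺(aq)]^2.
Solving for the unknown gives log [Fe³⁺(aq)] = −1.134, so [Fe³⁺(aq)] ≈ 0.073 M.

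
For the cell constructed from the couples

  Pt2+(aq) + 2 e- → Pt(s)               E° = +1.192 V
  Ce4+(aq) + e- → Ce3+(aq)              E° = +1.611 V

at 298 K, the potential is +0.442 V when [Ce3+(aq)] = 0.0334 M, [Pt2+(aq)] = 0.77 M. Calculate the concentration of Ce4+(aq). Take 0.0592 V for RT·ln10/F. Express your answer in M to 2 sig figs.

0.072 M

With Ce⁴⁺/Ce³⁺ at the cathode and Pt²⁺/Pt at the anode, E°cell = +1.611 − (+1.192) = +0.419 V (n = 2).
Rearranging E = E° − (0.0592/n)·log Q gives log Q = 2(+0.419 − (+0.442))/0.0592 = −0.777.
Balancing electrons gives 2 Ce4+(aq) + Pt(s) → 2 Ce3+(aq) + Pt2+(aq); thus Q = ([Ce3+(aq)]^2·[Pt2+(aq)]) / [Ce4+(aq)]^2.
Isolating [Ce4+(aq)] in Q = 10^{−0.777} yields log [Ce4+(aq)] = −1.145, i.e. 0.072 M.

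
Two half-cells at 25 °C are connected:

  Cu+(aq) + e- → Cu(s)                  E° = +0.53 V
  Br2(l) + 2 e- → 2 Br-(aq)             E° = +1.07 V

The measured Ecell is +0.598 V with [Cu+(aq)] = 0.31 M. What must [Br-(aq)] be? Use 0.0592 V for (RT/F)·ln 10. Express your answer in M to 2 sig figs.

Br₂/Br⁻ is the cathode (higher E°); E°cell = +1.07 − (+0.53) = +0.54 V with n = 2.
Rearranging E = E° − (0.0592/n)·log Q gives log Q = 2(+0.54 − (+0.598))/0.0592 = −1.959.
Balancing electrons gives Br2(l) + 2 Cu(s) → 2 Br-(aq) + 2 Cu+(aq); thus Q = [Br-(aq)]^2·[Cu+(aq)]^2.
Isolating [Br-(aq)] in Q = 10^{−1.959} yields log [Br-(aq)] = −0.471, i.e. 0.34 M.

0.34 M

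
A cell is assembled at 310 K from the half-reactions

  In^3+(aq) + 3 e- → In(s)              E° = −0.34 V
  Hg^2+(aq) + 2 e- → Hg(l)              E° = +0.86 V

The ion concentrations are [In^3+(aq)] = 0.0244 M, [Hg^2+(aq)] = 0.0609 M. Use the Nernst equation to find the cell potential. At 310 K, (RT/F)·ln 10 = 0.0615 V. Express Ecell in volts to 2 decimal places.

Since E°(Hg²⁺/Hg) > E°(In³⁺/In), Hg²⁺/Hg serves as the cathode.
The standard potential is +0.86 − (−0.34) = +1.20 V and the balanced reaction transfers n = 6 electrons.
For the overall reaction 3 Hg^2+(aq) + 2 In(s) → 3 Hg(l) + 2 In^3+(aq), Q = [In^3+(aq)]^2 / [Hg^2+(aq)]^3 = 2.64, giving log Q = 0.421.
E = E° − (0.0615/n)·log Q = +1.20 − (0.0615/6)(0.421) = +1.20 V.

+1.20 V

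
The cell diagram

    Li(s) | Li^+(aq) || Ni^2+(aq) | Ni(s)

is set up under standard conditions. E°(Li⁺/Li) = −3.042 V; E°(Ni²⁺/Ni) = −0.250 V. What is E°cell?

By convention the left-hand electrode in cell notation is the anode (oxidation) and the right-hand electrode is the cathode (reduction).
E°cell = E°(right) − E°(left) = −0.250 − (−3.042) = +2.792 V.

+2.792 V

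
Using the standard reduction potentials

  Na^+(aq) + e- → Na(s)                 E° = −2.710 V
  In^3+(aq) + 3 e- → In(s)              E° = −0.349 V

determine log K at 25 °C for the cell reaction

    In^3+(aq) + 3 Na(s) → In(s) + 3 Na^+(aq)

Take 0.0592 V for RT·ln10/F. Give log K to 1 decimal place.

log K = 119.6

The In³⁺/In couple is reduced (cathode); E°cell = −0.349 − (−2.710) = +2.361 V with n = 3.
At equilibrium E = 0, so log K = nE°cell / 0.0592 = (3)(+2.361) / 0.0592 = 119.6.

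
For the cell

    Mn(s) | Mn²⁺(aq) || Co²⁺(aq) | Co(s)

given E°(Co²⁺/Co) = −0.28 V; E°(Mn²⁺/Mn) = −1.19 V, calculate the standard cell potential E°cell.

By convention the left-hand electrode in cell notation is the anode (oxidation) and the right-hand electrode is the cathode (reduction).
E°cell = E°(right) − E°(left) = −0.28 − (−1.19) = +0.91 V.

+0.91 V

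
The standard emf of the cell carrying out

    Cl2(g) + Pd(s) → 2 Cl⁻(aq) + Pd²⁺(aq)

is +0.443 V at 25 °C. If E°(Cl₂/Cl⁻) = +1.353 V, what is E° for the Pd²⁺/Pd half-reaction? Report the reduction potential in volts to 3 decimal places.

In the reaction as written the Cl₂/Cl⁻ couple is reduced (cathode) and Pd²⁺/Pd is oxidized (anode), so E°cell = E°(Cl₂/Cl⁻) − E°(Pd²⁺/Pd).
E°(Pd²⁺/Pd) = E°(cathode) − E°cell = +1.353 − (+0.443) = +0.910 V.

+0.910 V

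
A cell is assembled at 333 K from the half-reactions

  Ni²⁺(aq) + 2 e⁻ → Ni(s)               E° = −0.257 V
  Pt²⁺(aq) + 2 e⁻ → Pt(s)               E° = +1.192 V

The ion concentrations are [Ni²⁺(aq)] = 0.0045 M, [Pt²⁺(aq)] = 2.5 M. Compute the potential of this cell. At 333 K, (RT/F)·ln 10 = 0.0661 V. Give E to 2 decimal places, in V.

Since E°(Pt²⁺/Pt) > E°(Ni²⁺/Ni), Pt²⁺/Pt serves as the cathode.
E°cell = +1.192 − (−0.257) = +1.449 V, with n = 2 electrons transferred.
The balanced reaction is Pt²⁺(aq) + Ni(s) → Pt(s) + Ni²⁺(aq), so Q = [Ni²⁺(aq)] / [Pt²⁺(aq)] = 0.0018 and log Q = −2.745.
By the Nernst equation, E = +1.449 − (0.0661/2)·(−2.745) = +1.54 V.

+1.54 V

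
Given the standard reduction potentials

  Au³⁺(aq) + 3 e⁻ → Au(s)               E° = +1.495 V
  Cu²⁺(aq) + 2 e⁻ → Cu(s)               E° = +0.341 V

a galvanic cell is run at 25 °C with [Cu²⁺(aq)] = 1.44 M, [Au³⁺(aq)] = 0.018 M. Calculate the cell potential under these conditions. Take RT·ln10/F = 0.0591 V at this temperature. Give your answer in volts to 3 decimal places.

Since E°(Au³⁺/Au) > E°(Cu²⁺/Cu), Au³⁺/Au serves as the cathode.
E°cell = E°cat − E°an = +1.495 − (+0.341) = +1.154 V; n = 6.
For the overall reaction 2 Au³⁺(aq) + 3 Cu(s) → 2 Au(s) + 3 Cu²⁺(aq), Q = [Cu²⁺(aq)]^3 / [Au³⁺(aq)]^2 = 9.22×10^3, giving log Q = 3.965.
Applying E = E° − (RT ln10/nF)·log Q gives +1.154 − (0.0591/6)(3.965) = +1.115 V.

+1.115 V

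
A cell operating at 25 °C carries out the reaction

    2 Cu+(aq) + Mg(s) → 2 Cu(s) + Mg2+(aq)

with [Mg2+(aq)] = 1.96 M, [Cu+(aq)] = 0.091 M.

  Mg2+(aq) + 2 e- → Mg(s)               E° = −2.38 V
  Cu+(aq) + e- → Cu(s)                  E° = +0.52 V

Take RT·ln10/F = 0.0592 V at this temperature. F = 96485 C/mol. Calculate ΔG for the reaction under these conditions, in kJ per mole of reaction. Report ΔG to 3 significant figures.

With Cu⁺/Cu reduced at the cathode, E°cell = +0.52 − (−2.38) = +2.90 V and n = 2.
The reaction quotient is [Mg2+(aq)] / [Cu+(aq)]^2 = 237; by Nernst, E = +2.90 − (0.0592/2)(2.374) = +2.8297 V.
Finally ΔG = −nFE = −(2)(96485 C/mol)(+2.8297 V) = −546 kJ/mol.

−546 kJ/mol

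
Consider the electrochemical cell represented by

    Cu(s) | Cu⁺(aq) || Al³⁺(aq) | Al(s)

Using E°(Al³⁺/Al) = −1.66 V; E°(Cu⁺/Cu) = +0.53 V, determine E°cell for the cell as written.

−2.19 V

By convention the left-hand electrode in cell notation is the anode (oxidation) and the right-hand electrode is the cathode (reduction).
E°cell = E°(right) − E°(left) = −1.66 − (+0.53) = −2.19 V.
The negative sign shows that, as written, the cell would require an external voltage to drive the reaction.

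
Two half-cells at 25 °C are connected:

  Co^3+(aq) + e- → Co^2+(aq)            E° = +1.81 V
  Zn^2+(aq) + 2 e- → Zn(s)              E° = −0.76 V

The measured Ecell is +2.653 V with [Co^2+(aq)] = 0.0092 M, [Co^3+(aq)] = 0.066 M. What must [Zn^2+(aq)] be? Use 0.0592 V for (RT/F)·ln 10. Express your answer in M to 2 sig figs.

0.081 M

With Co³⁺/Co²⁺ at the cathode and Zn²⁺/Zn at the anode, E°cell = +1.81 − (−0.76) = +2.57 V (n = 2).
Rearranging E = E° − (0.0592/n)·log Q gives log Q = 2(+2.57 − (+2.653))/0.0592 = −2.804.
For 2 Co^3+(aq) + Zn(s) → 2 Co^2+(aq) + Zn^2+(aq), the reaction quotient is Q = ([Co^2+(aq)]^2·[Zn^2+(aq)]) / [Co^3+(aq)]^2.
Substituting the known concentrations and solving, log [Zn^2+(aq)] = −1.092 and [Zn^2+(aq)] = 0.081 M.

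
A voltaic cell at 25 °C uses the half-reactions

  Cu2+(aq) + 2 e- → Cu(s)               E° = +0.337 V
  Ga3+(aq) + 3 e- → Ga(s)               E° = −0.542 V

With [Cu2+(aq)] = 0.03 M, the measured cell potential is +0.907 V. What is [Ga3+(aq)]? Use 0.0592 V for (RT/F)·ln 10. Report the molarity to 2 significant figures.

0.00020 M

Cu²⁺/Cu is the cathode (higher E°); E°cell = +0.337 − (−0.542) = +0.879 V with n = 6.
Rearranging E = E° − (0.0592/n)·log Q gives log Q = 6(+0.879 − (+0.907))/0.0592 = −2.838.
For 3 Cu2+(aq) + 2 Ga(s) → 3 Cu(s) + 2 Ga3+(aq), the reaction quotient is Q = [Ga3+(aq)]^2 / [Cu2+(aq)]^3.
Isolating [Ga3+(aq)] in Q = 10^{−2.838} yields log [Ga3+(aq)] = −3.703, i.e. 0.00020 M.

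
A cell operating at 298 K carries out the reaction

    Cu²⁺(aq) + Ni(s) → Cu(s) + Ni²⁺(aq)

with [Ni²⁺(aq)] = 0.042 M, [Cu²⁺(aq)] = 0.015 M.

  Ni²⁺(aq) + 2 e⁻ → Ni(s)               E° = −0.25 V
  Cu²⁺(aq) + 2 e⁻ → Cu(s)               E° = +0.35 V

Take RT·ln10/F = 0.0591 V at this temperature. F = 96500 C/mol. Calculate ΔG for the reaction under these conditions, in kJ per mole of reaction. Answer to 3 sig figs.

E°cell = +0.35 − (−0.25) = +0.60 V; the balanced reaction transfers n = 2 electrons.
The reaction quotient is [Ni²⁺(aq)] / [Cu²⁺(aq)] = 2.8; by Nernst, E = +0.60 − (0.0591/2)(0.447) = +0.5868 V.
Then ΔG = −nFE = −2 × 96500 × +0.5868 J/mol = −113 kJ/mol.

−113 kJ/mol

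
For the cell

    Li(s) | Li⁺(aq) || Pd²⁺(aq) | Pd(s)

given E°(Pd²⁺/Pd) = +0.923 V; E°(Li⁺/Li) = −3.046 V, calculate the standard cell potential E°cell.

+3.969 V

By convention the left-hand electrode in cell notation is the anode (oxidation) and the right-hand electrode is the cathode (reduction).
E°cell = E°(right) − E°(left) = +0.923 − (−3.046) = +3.969 V.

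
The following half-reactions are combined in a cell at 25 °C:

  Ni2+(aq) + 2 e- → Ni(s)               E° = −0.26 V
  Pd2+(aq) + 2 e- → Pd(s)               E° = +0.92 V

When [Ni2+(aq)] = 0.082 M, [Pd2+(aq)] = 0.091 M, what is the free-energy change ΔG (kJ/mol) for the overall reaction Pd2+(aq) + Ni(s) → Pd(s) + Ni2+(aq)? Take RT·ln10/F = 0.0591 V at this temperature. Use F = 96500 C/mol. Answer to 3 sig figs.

−228 kJ/mol

The standard cell potential is +0.92 − (−0.26) = +1.18 V, with n = 2 electrons in the balanced equation.
The reaction quotient is [Ni2+(aq)] / [Pd2+(aq)] = 0.901; by Nernst, E = +1.18 − (0.0591/2)(−0.045) = +1.1813 V.
Then ΔG = −nFE = −2 × 96500 × +1.1813 J/mol = −228 kJ/mol.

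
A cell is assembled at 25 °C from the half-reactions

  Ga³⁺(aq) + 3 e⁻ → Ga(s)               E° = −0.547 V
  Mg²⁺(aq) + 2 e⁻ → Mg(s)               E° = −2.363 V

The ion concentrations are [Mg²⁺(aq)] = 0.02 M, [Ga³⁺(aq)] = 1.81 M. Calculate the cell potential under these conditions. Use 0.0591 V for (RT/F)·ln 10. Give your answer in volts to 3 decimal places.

The Ga³⁺/Ga couple has the more positive E°, so it is the cathode; Mg²⁺/Mg is the anode.
E°cell = E°cat − E°an = −0.547 − (−2.363) = +1.816 V; n = 6.
For the overall reaction 2 Ga³⁺(aq) + 3 Mg(s) → 2 Ga(s) + 3 Mg²⁺(aq), Q = [Mg²⁺(aq)]^3 / [Ga³⁺(aq)]^2 = 2.44×10^−6, giving log Q = −5.612.
Applying E = E° − (RT ln10/nF)·log Q gives +1.816 − (0.0591/6)(−5.612) = +1.871 V.

+1.871 V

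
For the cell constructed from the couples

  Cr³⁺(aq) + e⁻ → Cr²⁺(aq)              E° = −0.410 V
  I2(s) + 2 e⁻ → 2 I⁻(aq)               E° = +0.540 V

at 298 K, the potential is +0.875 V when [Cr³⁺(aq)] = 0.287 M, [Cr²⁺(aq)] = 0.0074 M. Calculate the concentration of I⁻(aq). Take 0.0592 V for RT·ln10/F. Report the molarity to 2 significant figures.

0.48 M

I₂/I⁻ is the cathode (higher E°); E°cell = +0.540 − (−0.410) = +0.950 V with n = 2.
From the Nernst equation, log Q = n(E° − E)/0.0592 = 2·(+0.950 − (+0.875))/0.0592 = 2.534.
The balanced reaction is I2(s) + 2 Cr²⁺(aq) → 2 I⁻(aq) + 2 Cr³⁺(aq), so Q = ([I⁻(aq)]^2·[Cr³⁺(aq)]^2) / [Cr²⁺(aq)]^2.
Solving for the unknown gives log [I⁻(aq)] = −0.322, so [I⁻(aq)] ≈ 0.48 M.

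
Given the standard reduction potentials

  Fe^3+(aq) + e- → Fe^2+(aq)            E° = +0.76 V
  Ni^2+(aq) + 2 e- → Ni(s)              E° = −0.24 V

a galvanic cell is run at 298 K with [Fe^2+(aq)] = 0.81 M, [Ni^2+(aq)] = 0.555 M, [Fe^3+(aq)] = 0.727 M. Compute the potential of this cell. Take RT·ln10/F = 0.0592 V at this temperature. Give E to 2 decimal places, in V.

Fe³⁺/Fe²⁺ is reduced (cathode, E° = +0.76 V) and Ni²⁺/Ni is oxidized (anode).
The standard potential is +0.76 − (−0.24) = +1.00 V and the balanced reaction transfers n = 2 electrons.
For the overall reaction 2 Fe^3+(aq) + Ni(s) → 2 Fe^2+(aq) + Ni^2+(aq), Q = ([Fe^2+(aq)]^2·[Ni^2+(aq)]) / [Fe^3+(aq)]^2 = 0.689, giving log Q = −0.162.
Applying E = E° − (RT ln10/nF)·log Q gives +1.00 − (0.0592/2)(−0.162) = +1.00 V.

+1.00 V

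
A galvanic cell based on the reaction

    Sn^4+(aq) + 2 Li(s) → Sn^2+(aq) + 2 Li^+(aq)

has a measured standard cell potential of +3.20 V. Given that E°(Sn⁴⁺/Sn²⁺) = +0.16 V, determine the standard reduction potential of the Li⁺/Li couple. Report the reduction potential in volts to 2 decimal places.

−3.04 V

In the reaction as written the Sn⁴⁺/Sn²⁺ couple is reduced (cathode) and Li⁺/Li is oxidized (anode), so E°cell = E°(Sn⁴⁺/Sn²⁺) − E°(Li⁺/Li).
E°(Li⁺/Li) = E°(cathode) − E°cell = +0.16 − (+3.20) = −3.04 V.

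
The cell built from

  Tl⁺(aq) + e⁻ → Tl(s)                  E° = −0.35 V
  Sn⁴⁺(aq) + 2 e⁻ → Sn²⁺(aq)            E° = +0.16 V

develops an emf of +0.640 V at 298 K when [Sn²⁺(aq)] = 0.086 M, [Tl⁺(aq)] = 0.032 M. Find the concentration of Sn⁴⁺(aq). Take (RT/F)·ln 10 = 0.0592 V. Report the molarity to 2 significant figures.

2.2 M

With Sn⁴⁺/Sn²⁺ at the cathode and Tl⁺/Tl at the anode, E°cell = +0.16 − (−0.35) = +0.51 V (n = 2).
Since E = E° − (0.0592/n)·log Q, log Q = n(E° − E)/0.0592 = −4.392.
The balanced reaction is Sn⁴⁺(aq) + 2 Tl(s) → Sn²⁺(aq) + 2 Tl⁺(aq), so Q = ([Sn²⁺(aq)]·[Tl⁺(aq)]^2) / [Sn⁴⁺(aq)].
Solving for the unknown gives log [Sn⁴⁺(aq)] = 0.337, so [Sn⁴⁺(aq)] ≈ 2.2 M.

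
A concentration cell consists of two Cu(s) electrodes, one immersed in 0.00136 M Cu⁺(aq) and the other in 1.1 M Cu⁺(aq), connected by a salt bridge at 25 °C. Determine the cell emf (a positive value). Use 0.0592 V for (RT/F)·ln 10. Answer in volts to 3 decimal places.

0.172 V

For a concentration cell E°cell = 0, since both electrodes use the same couple.
The compartment with the higher Cu⁺(aq) concentration (1.1 M) acts as the cathode; ions are reduced there and produced at the dilute (0.00136 M) anode.
With n = 1, Ecell = −(0.0592/1)·log([dilute]/[conc]) = −(0.0592/1)·log(0.00136/1.1) = +0.172 V.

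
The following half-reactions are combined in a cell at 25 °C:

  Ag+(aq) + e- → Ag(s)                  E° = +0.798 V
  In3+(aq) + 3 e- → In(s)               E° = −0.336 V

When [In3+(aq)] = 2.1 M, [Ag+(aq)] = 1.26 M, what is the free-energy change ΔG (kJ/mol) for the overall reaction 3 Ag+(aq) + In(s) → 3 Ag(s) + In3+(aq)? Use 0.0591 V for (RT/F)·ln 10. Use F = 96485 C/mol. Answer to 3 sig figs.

The standard cell potential is +0.798 − (−0.336) = +1.134 V, with n = 3 electrons in the balanced equation.
The reaction quotient is [In3+(aq)] / [Ag+(aq)]^3 = 1.05; by Nernst, E = +1.134 − (0.0591/3)(0.021) = +1.1336 V.
ΔG = −nFE = −(3)(96485)(+1.1336) J/mol = −328 kJ/mol.

−328 kJ/mol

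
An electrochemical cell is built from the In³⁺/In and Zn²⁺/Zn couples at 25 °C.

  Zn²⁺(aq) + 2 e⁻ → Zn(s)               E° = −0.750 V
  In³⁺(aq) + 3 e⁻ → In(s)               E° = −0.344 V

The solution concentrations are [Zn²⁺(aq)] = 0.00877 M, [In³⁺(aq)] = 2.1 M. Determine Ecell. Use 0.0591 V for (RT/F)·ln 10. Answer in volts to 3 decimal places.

Since E°(In³⁺/In) > E°(Zn²⁺/Zn), In³⁺/In serves as the cathode.
The standard potential is −0.344 − (−0.750) = +0.406 V and the balanced reaction transfers n = 6 electrons.
For the overall reaction 2 In³⁺(aq) + 3 Zn(s) → 2 In(s) + 3 Zn²⁺(aq), Q = [Zn²⁺(aq)]^3 / [In³⁺(aq)]^2 = 1.53×10^−7, giving log Q = −6.815.
E = E° − (0.0591/n)·log Q = +0.406 − (0.0591/6)(−6.815) = +0.473 V.

+0.473 V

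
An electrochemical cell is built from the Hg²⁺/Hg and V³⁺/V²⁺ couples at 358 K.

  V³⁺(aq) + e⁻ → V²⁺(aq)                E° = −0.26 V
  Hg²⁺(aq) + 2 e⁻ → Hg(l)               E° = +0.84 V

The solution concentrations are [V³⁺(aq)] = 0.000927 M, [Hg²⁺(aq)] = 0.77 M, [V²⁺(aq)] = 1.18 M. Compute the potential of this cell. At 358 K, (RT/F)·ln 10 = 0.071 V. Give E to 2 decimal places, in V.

+1.32 V

Since E°(Hg²⁺/Hg) > E°(V³⁺/V²⁺), Hg²⁺/Hg serves as the cathode.
The standard potential is +0.84 − (−0.26) = +1.10 V and the balanced reaction transfers n = 2 electrons.
The balanced reaction is Hg²⁺(aq) + 2 V²⁺(aq) → Hg(l) + 2 V³⁺(aq), so Q = [V³⁺(aq)]^2 / ([Hg²⁺(aq)]·[V²⁺(aq)]^2) = 8.02×10^−7 and log Q = −6.096.
Applying E = E° − (RT ln10/nF)·log Q gives +1.10 − (0.071/2)(−6.096) = +1.32 V.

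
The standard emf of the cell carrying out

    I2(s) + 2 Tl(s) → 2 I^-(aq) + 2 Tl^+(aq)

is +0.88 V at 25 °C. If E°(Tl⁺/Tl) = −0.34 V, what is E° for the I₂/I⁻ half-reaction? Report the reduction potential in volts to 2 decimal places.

+0.54 V

In the reaction as written the I₂/I⁻ couple is reduced (cathode) and Tl⁺/Tl is oxidized (anode), so E°cell = E°(I₂/I⁻) − E°(Tl⁺/Tl).
E°(I₂/I⁻) = E°cell + E°(anode) = +0.88 + (−0.34) = +0.54 V.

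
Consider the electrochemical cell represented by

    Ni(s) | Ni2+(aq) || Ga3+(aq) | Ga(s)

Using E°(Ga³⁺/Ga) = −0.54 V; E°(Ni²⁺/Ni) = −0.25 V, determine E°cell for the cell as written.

−0.29 V

By convention the left-hand electrode in cell notation is the anode (oxidation) and the right-hand electrode is the cathode (reduction).
E°cell = E°(right) − E°(left) = −0.54 − (−0.25) = −0.29 V.
The negative sign shows that, as written, the cell would require an external voltage to drive the reaction.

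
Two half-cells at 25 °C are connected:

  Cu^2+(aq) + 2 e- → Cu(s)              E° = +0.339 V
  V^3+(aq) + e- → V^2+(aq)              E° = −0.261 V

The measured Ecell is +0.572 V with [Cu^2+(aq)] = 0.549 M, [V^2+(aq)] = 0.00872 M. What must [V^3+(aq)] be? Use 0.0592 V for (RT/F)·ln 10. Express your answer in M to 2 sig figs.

Cu²⁺/Cu is the cathode (higher E°); E°cell = +0.339 − (−0.261) = +0.600 V with n = 2.
Rearranging E = E° − (0.0592/n)·log Q gives log Q = 2(+0.600 − (+0.572))/0.0592 = 0.946.
For Cu^2+(aq) + 2 V^2+(aq) → Cu(s) + 2 V^3+(aq), the reaction quotient is Q = [V^3+(aq)]^2 / ([Cu^2+(aq)]·[V^2+(aq)]^2).
Isolating [V^3+(aq)] in Q = 10^{0.946} yields log [V^3+(aq)] = −1.717, i.e. 0.019 M.

0.019 M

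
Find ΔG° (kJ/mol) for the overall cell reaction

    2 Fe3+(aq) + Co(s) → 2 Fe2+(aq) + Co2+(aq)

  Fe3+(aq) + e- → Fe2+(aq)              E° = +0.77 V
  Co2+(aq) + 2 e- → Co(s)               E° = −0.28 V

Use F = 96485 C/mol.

In the reaction as written Fe3+(aq) is reduced, so the Fe³⁺/Fe²⁺ couple is the cathode and Co²⁺/Co is the anode.
E°cell = +0.77 − (−0.28) = +1.05 V; balancing electrons gives n = 2.
ΔG° = −nFE°cell = −(2)(96485)(+1.05) J/mol = −203 kJ/mol.

−203 kJ/mol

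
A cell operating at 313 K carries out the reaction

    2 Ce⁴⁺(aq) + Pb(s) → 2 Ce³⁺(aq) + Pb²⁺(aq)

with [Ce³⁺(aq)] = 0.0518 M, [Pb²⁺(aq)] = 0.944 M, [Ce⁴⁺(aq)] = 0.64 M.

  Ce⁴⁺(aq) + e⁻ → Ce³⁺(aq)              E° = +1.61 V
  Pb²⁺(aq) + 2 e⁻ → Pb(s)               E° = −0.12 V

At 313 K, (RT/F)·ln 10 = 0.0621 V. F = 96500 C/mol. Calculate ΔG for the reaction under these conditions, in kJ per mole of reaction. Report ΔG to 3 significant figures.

−347 kJ/mol

E°cell = +1.61 − (−0.12) = +1.73 V; the balanced reaction transfers n = 2 electrons.
Here Q = ([Ce³⁺(aq)]^2·[Pb²⁺(aq)]) / [Ce⁴⁺(aq)]^2 = 0.00618 (log Q = −2.209), giving E = +1.73 − (0.0621/2)·(−2.209) = +1.7986 V.
ΔG = −nFE = −(2)(96500)(+1.7986) J/mol = −347 kJ/mol.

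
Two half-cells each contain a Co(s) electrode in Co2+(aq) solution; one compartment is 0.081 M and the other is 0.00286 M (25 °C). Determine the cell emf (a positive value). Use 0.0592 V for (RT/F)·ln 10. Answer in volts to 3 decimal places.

For a concentration cell E°cell = 0, since both electrodes use the same couple.
The compartment with the higher Co2+(aq) concentration (0.081 M) acts as the cathode; ions are reduced there and produced at the dilute (0.00286 M) anode.
With n = 2, Ecell = −(0.0592/2)·log([dilute]/[conc]) = −(0.0592/2)·log(0.00286/0.081) = +0.043 V.

0.043 V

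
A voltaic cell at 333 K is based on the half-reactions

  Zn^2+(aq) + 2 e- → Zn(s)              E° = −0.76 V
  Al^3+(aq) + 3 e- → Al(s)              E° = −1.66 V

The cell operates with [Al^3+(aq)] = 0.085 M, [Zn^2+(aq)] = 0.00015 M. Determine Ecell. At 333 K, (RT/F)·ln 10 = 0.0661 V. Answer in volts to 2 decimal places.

+0.80 V

The Zn²⁺/Zn couple has the more positive E°, so it is the cathode; Al³⁺/Al is the anode.
E°cell = −0.76 − (−1.66) = +0.90 V, with n = 6 electrons transferred.
Balancing gives 3 Zn^2+(aq) + 2 Al(s) → 3 Zn(s) + 2 Al^3+(aq); hence Q = [Al^3+(aq)]^2 / [Zn^2+(aq)]^3 = 2.14×10^9 (log Q = 9.331).
By the Nernst equation, E = +0.90 − (0.0661/6)·(9.331) = +0.80 V.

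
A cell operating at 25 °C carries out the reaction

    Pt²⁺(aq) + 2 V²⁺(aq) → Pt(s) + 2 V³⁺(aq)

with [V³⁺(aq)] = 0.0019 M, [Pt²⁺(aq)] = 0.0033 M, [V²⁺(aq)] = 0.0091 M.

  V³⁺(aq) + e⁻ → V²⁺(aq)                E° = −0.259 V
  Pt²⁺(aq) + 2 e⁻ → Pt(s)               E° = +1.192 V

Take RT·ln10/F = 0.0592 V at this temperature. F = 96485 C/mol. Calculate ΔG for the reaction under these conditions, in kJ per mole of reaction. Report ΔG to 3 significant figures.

−274 kJ/mol

With Pt²⁺/Pt reduced at the cathode, E°cell = +1.192 − (−0.259) = +1.451 V and n = 2.
Here Q = [V³⁺(aq)]^2 / ([Pt²⁺(aq)]·[V²⁺(aq)]^2) = 13.2 (log Q = 1.121), giving E = +1.451 − (0.0592/2)·(1.121) = +1.4178 V.
Finally ΔG = −nFE = −(2)(96485 C/mol)(+1.4178 V) = −274 kJ/mol.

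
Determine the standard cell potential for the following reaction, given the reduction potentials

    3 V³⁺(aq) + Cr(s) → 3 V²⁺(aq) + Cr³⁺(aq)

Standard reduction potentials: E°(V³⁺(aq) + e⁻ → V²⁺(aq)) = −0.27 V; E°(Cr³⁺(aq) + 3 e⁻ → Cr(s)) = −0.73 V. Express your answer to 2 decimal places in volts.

+0.46 V

V³⁺(aq) gains electrons, so the V³⁺/V²⁺ couple is the cathode; the Cr³⁺/Cr couple is the anode.
E°cell = E°(cathode) − E°(anode) = −0.27 − (−0.73) = +0.46 V.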